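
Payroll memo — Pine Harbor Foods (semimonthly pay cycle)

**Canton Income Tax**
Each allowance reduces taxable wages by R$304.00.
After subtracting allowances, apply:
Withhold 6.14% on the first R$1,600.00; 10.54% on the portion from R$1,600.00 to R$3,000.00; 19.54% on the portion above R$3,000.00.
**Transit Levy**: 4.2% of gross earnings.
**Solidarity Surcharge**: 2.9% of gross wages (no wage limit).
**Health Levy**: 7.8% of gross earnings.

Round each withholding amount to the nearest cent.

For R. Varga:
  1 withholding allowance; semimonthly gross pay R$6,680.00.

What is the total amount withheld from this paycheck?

Canton Income Tax: taxable = R$6,680.00 − 1×R$304.00 = R$6,376.00
  R$245.80 + 19.54% × (R$6,376.00 − R$3,000.00) = R$245.80 + 19.54% × R$3,376.00 = R$905.47
Transit Levy: 4.2% × R$6,680.00 = R$280.56
Solidarity Surcharge: 2.9% × R$6,680.00 = R$193.72
Health Levy: 7.8% × R$6,680.00 = R$521.04
Total: R$905.47 + R$280.56 + R$193.72 + R$521.04 = R$1,900.79

R$1,900.79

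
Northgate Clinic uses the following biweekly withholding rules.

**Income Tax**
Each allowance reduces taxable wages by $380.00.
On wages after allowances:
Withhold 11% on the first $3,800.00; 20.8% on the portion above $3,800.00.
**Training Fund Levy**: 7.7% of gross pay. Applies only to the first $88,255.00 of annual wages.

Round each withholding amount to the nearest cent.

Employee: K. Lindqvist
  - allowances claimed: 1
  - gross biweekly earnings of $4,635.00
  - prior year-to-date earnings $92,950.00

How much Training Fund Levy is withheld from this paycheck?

$0.00

Training Fund Levy: YTD $92,950.00 ≥ cap $88,255.00 → $0.00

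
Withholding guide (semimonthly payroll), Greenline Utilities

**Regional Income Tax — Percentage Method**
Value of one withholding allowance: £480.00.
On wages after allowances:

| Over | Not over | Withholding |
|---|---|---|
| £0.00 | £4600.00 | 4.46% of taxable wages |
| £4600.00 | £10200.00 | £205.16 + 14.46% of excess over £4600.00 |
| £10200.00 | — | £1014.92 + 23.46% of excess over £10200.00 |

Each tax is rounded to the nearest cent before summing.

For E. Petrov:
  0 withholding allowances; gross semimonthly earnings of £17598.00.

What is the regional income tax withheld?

Regional Income Tax: taxable = £17598.00
  £1014.92 + 23.46% × (£17598.00 − £10200.00) = £1014.92 + 23.46% × £7398.00 = £2750.49

£2750.49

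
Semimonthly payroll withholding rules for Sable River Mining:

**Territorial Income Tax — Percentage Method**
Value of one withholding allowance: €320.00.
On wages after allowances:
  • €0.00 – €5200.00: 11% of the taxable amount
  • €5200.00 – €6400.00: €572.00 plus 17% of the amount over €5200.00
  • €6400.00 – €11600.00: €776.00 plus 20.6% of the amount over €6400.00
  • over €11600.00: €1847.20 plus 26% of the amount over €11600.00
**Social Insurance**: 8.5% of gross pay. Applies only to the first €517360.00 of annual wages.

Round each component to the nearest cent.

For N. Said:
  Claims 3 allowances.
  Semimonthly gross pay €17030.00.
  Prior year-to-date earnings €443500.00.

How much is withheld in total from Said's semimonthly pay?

€4456.95

Territorial Income Tax: taxable = €17030.00 − 3×€320.00 = €16070.00
  €1847.20 + 26% × (€16070.00 − €11600.00) = €1847.20 + 26% × €4470.00 = €3009.40
Social Insurance: 8.5% × €17030.00 = €1447.55
Total: €3009.40 + €1447.55 = €4456.95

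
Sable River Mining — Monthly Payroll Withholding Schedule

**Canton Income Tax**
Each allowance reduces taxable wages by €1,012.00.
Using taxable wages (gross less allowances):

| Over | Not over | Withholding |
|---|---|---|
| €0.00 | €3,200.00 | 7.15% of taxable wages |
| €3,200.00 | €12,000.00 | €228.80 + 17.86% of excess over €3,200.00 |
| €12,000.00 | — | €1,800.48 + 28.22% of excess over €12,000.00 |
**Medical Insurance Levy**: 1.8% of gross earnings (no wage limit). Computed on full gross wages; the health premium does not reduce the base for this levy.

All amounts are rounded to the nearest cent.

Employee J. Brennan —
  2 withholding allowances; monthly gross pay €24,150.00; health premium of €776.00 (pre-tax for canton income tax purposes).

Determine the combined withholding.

€4,873.75

Canton Income Tax: taxable = €24,150.00 − €776.00 − 2×€1,012.00 = €21,350.00
  €1,800.48 + 28.22% × (€21,350.00 − €12,000.00) = €1,800.48 + 28.22% × €9,350.00 = €4,439.05
Medical Insurance Levy: 1.8% × €24,150.00 = €434.70
Total: €4,439.05 + €434.70 = €4,873.75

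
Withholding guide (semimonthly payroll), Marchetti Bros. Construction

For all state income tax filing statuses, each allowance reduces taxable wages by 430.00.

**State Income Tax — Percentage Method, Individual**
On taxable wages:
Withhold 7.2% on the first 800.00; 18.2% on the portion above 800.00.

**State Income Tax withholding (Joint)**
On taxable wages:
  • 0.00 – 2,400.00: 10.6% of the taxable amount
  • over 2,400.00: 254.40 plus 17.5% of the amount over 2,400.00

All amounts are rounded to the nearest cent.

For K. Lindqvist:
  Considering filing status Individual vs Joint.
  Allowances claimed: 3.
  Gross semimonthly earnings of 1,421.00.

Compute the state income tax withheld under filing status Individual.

State Income Tax (Individual): taxable = 1,421.00 − 3×430.00 = 131.00
  7.2% × 131.00 = 9.43

9.43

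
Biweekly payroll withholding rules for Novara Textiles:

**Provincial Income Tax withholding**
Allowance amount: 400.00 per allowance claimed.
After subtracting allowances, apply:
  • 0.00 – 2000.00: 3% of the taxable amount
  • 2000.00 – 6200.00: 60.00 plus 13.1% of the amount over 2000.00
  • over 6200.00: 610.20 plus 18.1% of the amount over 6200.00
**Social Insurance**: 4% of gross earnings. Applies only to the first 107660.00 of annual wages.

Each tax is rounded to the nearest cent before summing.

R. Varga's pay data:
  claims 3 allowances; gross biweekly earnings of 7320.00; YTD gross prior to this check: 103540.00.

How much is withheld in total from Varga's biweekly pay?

Provincial Income Tax: taxable = 7320.00 − 3×400.00 = 6120.00
  60.00 + 13.1% × (6120.00 − 2000.00) = 60.00 + 13.1% × 4120.00 = 599.72
Social Insurance: cap 107660.00 − YTD 103540.00 = 4120.00 subject; 4% × 4120.00 = 164.80
Total: 599.72 + 164.80 = 764.52

764.52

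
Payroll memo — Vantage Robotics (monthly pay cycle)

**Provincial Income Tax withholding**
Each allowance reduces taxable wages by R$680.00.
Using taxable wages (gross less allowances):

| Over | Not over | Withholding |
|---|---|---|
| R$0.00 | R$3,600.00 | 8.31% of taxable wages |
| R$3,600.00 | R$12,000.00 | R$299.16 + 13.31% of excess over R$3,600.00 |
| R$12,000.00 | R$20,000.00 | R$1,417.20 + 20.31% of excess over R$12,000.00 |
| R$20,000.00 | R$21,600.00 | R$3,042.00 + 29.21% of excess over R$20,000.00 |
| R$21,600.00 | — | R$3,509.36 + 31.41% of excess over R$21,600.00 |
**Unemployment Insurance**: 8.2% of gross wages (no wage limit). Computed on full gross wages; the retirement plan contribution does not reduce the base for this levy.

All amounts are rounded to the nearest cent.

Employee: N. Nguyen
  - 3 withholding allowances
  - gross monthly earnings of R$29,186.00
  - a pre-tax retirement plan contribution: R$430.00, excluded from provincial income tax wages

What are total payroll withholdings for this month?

R$7,509.55

Provincial Income Tax: taxable = R$29,186.00 − R$430.00 − 3×R$680.00 = R$26,716.00
  R$3,509.36 + 31.41% × (R$26,716.00 − R$21,600.00) = R$3,509.36 + 31.41% × R$5,116.00 = R$5,116.30
Unemployment Insurance: 8.2% × R$29,186.00 = R$2,393.25
Total: R$5,116.30 + R$2,393.25 = R$7,509.55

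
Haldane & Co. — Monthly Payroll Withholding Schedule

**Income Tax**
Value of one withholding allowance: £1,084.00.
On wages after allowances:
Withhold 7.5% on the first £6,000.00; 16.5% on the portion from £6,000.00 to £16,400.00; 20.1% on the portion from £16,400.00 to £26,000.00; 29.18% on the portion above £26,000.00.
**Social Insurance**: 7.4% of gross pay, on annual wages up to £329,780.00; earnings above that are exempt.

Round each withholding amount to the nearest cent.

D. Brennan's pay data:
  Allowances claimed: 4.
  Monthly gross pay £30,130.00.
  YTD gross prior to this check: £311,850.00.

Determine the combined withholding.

Income Tax: taxable = £30,130.00 − 4×£1,084.00 = £25,794.00
  £2,166.00 + 20.1% × (£25,794.00 − £16,400.00) = £2,166.00 + 20.1% × £9,394.00 = £4,054.19
Social Insurance: cap £329,780.00 − YTD £311,850.00 = £17,930.00 subject; 7.4% × £17,930.00 = £1,326.82
Total: £4,054.19 + £1,326.82 = £5,381.01

£5,381.01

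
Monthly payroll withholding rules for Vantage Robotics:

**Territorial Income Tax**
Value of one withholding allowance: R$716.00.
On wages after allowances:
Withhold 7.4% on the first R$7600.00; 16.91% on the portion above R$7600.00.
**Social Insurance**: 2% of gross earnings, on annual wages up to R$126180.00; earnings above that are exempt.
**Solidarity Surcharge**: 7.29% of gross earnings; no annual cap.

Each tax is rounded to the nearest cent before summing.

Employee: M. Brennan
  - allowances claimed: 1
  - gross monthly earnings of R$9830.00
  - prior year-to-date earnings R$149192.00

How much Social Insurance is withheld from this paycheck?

R$0.00

Social Insurance: YTD R$149192.00 ≥ cap R$126180.00 → R$0.00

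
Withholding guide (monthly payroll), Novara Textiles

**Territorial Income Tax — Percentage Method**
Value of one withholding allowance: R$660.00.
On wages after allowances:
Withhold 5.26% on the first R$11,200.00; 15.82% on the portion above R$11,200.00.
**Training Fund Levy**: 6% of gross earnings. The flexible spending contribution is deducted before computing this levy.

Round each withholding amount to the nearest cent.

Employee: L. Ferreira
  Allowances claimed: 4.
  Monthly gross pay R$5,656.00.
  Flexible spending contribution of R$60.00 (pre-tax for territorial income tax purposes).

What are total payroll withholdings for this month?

Territorial Income Tax: taxable = R$5,656.00 − R$60.00 − 4×R$660.00 = R$2,956.00
  5.26% × R$2,956.00 = R$155.49
Training Fund Levy: 6% × R$5,596.00 = R$335.76
Total: R$155.49 + R$335.76 = R$491.25

R$491.25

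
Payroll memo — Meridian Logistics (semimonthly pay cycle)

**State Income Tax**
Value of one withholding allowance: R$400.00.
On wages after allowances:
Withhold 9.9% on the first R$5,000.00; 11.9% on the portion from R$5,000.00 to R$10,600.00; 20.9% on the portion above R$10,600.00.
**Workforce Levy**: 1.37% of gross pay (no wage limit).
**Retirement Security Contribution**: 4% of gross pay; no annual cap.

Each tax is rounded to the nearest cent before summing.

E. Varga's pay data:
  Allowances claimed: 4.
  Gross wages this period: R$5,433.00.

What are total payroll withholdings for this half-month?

State Income Tax: taxable = R$5,433.00 − 4×R$400.00 = R$3,833.00
  9.9% × R$3,833.00 = R$379.47
Workforce Levy: 1.37% × R$5,433.00 = R$74.43
Retirement Security Contribution: 4% × R$5,433.00 = R$217.32
Total: R$379.47 + R$74.43 + R$217.32 = R$671.22

R$671.22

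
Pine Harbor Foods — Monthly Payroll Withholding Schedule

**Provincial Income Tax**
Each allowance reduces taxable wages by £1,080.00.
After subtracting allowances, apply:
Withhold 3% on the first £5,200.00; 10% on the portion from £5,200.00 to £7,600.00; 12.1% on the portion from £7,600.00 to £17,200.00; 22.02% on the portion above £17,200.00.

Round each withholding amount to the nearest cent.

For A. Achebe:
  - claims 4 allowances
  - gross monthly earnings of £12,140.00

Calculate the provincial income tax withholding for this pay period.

Provincial Income Tax: taxable = £12,140.00 − 4×£1,080.00 = £7,820.00
  £396.00 + 12.1% × (£7,820.00 − £7,600.00) = £396.00 + 12.1% × £220.00 = £422.62

£422.62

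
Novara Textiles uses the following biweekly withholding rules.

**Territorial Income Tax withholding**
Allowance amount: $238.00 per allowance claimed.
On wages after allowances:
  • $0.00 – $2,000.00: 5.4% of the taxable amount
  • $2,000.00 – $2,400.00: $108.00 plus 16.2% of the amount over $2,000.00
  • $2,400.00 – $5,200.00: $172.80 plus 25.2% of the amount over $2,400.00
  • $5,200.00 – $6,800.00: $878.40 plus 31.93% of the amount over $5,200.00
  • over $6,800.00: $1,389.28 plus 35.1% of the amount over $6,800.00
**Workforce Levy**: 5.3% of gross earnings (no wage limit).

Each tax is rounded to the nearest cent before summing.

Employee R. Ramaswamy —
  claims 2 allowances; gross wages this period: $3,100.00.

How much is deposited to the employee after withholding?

$2,706.45

Territorial Income Tax: taxable = $3,100.00 − 2×$238.00 = $2,624.00
  $172.80 + 25.2% × ($2,624.00 − $2,400.00) = $172.80 + 25.2% × $224.00 = $229.25
Workforce Levy: 5.3% × $3,100.00 = $164.30
Total withheld: $229.25 + $164.30 = $393.55
Net pay: $3,100.00 − $393.55 = $2,706.45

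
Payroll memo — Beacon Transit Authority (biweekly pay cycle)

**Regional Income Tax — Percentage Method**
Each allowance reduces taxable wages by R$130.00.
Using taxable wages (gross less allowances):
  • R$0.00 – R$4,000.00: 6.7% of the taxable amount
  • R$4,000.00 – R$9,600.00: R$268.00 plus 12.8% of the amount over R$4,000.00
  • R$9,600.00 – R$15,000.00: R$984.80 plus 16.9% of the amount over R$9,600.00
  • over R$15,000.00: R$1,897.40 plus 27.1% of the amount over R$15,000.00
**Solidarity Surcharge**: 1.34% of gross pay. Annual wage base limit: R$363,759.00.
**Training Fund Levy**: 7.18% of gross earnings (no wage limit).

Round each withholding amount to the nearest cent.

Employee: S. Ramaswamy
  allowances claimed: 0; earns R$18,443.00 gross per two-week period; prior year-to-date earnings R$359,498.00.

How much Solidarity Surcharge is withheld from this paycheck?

Solidarity Surcharge: cap R$363,759.00 − YTD R$359,498.00 = R$4,261.00 subject; 1.34% × R$4,261.00 = R$57.10

R$57.10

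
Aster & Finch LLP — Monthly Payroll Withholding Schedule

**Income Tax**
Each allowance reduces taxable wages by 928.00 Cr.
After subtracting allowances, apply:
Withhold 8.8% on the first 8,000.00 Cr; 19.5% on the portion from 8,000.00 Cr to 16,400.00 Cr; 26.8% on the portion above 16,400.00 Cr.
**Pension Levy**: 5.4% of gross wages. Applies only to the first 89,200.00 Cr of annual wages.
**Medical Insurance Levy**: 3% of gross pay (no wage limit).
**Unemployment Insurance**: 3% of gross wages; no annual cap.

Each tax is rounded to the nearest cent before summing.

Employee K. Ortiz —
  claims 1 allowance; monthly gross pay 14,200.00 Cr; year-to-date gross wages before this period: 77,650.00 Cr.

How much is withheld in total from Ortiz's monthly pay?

Income Tax: taxable = 14,200.00 Cr − 1×928.00 Cr = 13,272.00 Cr
  704.00 Cr + 19.5% × (13,272.00 Cr − 8,000.00 Cr) = 704.00 Cr + 19.5% × 5,272.00 Cr = 1,732.04 Cr
Pension Levy: cap 89,200.00 Cr − YTD 77,650.00 Cr = 11,550.00 Cr subject; 5.4% × 11,550.00 Cr = 623.70 Cr
Medical Insurance Levy: 3% × 14,200.00 Cr = 426.00 Cr
Unemployment Insurance: 3% × 14,200.00 Cr = 426.00 Cr
Total: 1,732.04 Cr + 623.70 Cr + 426.00 Cr + 426.00 Cr = 3,207.74 Cr

3,207.74 Cr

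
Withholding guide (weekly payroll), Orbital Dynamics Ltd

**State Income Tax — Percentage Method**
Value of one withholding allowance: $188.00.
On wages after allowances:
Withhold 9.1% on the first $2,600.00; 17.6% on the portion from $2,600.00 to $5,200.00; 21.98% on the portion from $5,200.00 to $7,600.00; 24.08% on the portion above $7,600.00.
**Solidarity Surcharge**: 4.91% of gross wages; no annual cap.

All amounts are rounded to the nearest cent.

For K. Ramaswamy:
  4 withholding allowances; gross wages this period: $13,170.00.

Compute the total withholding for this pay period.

$3,028.54

State Income Tax: taxable = $13,170.00 − 4×$188.00 = $12,418.00
  $1,221.72 + 24.08% × ($12,418.00 − $7,600.00) = $1,221.72 + 24.08% × $4,818.00 = $2,381.89
Solidarity Surcharge: 4.91% × $13,170.00 = $646.65
Total: $2,381.89 + $646.65 = $3,028.54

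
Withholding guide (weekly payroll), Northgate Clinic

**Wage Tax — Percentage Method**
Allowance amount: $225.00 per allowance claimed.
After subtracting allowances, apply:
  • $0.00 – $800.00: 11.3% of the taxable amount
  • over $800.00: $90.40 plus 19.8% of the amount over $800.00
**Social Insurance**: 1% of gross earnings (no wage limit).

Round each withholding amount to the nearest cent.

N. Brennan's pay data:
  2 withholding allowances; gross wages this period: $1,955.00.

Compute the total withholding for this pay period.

Wage Tax: taxable = $1,955.00 − 2×$225.00 = $1,505.00
  $90.40 + 19.8% × ($1,505.00 − $800.00) = $90.40 + 19.8% × $705.00 = $229.99
Social Insurance: 1% × $1,955.00 = $19.55
Total: $229.99 + $19.55 = $249.54

$249.54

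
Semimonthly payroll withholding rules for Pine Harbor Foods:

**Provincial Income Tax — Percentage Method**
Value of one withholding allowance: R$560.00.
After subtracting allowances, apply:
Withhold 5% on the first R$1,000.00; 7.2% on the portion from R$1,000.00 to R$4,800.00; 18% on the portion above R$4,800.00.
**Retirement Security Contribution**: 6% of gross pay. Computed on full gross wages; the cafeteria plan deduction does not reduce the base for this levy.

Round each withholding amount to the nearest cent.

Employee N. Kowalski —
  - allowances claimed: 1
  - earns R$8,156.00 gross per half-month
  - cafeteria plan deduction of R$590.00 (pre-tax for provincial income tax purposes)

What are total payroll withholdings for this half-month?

Provincial Income Tax: taxable = R$8,156.00 − R$590.00 − 1×R$560.00 = R$7,006.00
  R$323.60 + 18% × (R$7,006.00 − R$4,800.00) = R$323.60 + 18% × R$2,206.00 = R$720.68
Retirement Security Contribution: 6% × R$8,156.00 = R$489.36
Total: R$720.68 + R$489.36 = R$1,210.04

R$1,210.04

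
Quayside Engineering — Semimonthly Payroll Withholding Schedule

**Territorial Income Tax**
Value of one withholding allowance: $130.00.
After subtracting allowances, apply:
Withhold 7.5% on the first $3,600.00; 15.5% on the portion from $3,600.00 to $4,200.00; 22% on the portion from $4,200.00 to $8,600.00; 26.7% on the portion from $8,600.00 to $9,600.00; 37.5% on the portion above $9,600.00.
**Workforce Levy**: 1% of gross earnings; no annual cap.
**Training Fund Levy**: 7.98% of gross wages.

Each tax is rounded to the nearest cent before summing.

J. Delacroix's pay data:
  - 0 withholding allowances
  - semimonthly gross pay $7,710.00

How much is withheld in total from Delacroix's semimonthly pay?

$1,827.56

Territorial Income Tax: taxable = $7,710.00
  $363.00 + 22% × ($7,710.00 − $4,200.00) = $363.00 + 22% × $3,510.00 = $1,135.20
Workforce Levy: 1% × $7,710.00 = $77.10
Training Fund Levy: 7.98% × $7,710.00 = $615.26
Total: $1,135.20 + $77.10 + $615.26 = $1,827.56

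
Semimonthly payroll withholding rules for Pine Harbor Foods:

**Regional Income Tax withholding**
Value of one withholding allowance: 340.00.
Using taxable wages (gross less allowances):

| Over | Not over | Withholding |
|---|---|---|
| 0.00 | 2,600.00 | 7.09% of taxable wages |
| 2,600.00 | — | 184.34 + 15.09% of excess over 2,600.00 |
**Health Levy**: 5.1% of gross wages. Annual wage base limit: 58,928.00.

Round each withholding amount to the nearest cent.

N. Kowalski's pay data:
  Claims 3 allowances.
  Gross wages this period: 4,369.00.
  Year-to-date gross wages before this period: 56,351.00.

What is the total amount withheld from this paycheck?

Regional Income Tax: taxable = 4,369.00 − 3×340.00 = 3,349.00
  184.34 + 15.09% × (3,349.00 − 2,600.00) = 184.34 + 15.09% × 749.00 = 297.36
Health Levy: cap 58,928.00 − YTD 56,351.00 = 2,577.00 subject; 5.1% × 2,577.00 = 131.43
Total: 297.36 + 131.43 = 428.79

428.79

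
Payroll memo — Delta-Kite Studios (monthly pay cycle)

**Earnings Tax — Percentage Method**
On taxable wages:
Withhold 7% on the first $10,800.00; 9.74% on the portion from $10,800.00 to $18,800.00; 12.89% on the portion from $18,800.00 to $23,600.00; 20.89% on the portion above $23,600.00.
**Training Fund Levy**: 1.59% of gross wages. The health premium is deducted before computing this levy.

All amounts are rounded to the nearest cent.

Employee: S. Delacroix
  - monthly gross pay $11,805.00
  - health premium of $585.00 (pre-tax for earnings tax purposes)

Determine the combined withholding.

Earnings Tax: taxable = $11,805.00 − $585.00 = $11,220.00
  $756.00 + 9.74% × ($11,220.00 − $10,800.00) = $756.00 + 9.74% × $420.00 = $796.91
Training Fund Levy: 1.59% × $11,220.00 = $178.40
Total: $796.91 + $178.40 = $975.31

$975.31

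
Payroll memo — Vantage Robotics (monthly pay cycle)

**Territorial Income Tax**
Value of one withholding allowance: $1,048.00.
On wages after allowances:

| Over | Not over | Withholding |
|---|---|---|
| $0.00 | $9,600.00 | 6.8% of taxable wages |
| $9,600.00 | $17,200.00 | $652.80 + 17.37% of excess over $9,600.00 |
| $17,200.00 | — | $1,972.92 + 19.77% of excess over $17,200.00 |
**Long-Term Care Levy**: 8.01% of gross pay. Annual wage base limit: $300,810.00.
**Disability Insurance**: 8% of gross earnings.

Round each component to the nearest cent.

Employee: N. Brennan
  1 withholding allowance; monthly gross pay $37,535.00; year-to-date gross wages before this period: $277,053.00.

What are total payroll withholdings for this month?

$10,691.70

Territorial Income Tax: taxable = $37,535.00 − 1×$1,048.00 = $36,487.00
  $1,972.92 + 19.77% × ($36,487.00 − $17,200.00) = $1,972.92 + 19.77% × $19,287.00 = $5,785.96
Long-Term Care Levy: cap $300,810.00 − YTD $277,053.00 = $23,757.00 subject; 8.01% × $23,757.00 = $1,902.94
Disability Insurance: 8% × $37,535.00 = $3,002.80
Total: $5,785.96 + $1,902.94 + $3,002.80 = $10,691.70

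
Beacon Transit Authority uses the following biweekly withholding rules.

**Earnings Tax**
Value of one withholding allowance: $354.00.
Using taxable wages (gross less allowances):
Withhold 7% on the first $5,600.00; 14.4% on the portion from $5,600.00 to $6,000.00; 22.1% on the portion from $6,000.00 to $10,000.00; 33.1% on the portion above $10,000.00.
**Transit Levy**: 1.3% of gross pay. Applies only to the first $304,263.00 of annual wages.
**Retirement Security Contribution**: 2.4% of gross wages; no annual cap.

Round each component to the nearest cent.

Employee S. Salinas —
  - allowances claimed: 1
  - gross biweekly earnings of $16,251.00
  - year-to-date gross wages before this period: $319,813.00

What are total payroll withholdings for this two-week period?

Earnings Tax: taxable = $16,251.00 − 1×$354.00 = $15,897.00
  $1,333.60 + 33.1% × ($15,897.00 − $10,000.00) = $1,333.60 + 33.1% × $5,897.00 = $3,285.51
Transit Levy: YTD $319,813.00 ≥ cap $304,263.00 → $0.00
Retirement Security Contribution: 2.4% × $16,251.00 = $390.02
Total: $3,285.51 + $0.00 + $390.02 = $3,675.53

$3,675.53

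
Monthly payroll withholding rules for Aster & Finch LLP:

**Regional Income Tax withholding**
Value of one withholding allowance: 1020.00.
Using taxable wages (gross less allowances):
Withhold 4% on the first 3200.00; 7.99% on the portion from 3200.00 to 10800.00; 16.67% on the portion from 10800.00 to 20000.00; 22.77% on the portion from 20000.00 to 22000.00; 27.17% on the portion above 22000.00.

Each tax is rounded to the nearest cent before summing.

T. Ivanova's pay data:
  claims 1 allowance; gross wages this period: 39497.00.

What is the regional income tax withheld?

Regional Income Tax: taxable = 39497.00 − 1×1020.00 = 38477.00
  2724.28 + 27.17% × (38477.00 − 22000.00) = 2724.28 + 27.17% × 16477.00 = 7201.08

7201.08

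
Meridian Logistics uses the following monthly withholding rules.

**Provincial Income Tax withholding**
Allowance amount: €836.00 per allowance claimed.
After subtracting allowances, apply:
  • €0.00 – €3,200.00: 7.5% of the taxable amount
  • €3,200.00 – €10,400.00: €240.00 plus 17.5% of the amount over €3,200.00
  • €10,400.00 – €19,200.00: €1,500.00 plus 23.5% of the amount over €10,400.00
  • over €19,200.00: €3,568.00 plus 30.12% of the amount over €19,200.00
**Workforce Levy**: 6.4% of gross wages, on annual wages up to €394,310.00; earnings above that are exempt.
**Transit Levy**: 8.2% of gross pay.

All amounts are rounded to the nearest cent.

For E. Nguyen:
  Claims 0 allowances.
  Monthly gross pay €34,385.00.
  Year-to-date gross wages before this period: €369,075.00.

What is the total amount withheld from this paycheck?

Provincial Income Tax: taxable = €34,385.00
  €3,568.00 + 30.12% × (€34,385.00 − €19,200.00) = €3,568.00 + 30.12% × €15,185.00 = €8,141.72
Workforce Levy: cap €394,310.00 − YTD €369,075.00 = €25,235.00 subject; 6.4% × €25,235.00 = €1,615.04
Transit Levy: 8.2% × €34,385.00 = €2,819.57
Total: €8,141.72 + €1,615.04 + €2,819.57 = €12,576.33

€12,576.33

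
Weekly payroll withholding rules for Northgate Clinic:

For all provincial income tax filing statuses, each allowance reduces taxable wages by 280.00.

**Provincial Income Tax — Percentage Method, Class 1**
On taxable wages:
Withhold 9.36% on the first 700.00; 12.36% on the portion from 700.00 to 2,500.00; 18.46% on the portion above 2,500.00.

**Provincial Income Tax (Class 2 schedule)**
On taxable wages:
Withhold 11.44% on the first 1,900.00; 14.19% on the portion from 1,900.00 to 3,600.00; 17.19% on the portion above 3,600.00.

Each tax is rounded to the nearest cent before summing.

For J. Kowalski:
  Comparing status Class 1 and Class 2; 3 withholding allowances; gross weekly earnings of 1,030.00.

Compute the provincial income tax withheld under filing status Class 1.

17.78

Provincial Income Tax (Class 1): taxable = 1,030.00 − 3×280.00 = 190.00
  9.36% × 190.00 = 17.78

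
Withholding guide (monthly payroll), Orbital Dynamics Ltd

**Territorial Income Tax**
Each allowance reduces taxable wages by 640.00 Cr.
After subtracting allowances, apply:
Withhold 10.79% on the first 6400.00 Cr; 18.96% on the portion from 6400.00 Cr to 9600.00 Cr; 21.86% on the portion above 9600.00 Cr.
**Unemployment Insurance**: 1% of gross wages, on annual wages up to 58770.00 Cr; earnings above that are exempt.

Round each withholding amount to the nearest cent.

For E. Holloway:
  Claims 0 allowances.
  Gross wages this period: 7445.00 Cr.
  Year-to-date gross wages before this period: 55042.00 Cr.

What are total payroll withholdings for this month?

925.97 Cr

Territorial Income Tax: taxable = 7445.00 Cr
  690.56 Cr + 18.96% × (7445.00 Cr − 6400.00 Cr) = 690.56 Cr + 18.96% × 1045.00 Cr = 888.69 Cr
Unemployment Insurance: cap 58770.00 Cr − YTD 55042.00 Cr = 3728.00 Cr subject; 1% × 3728.00 Cr = 37.28 Cr
Total: 888.69 Cr + 37.28 Cr = 925.97 Cr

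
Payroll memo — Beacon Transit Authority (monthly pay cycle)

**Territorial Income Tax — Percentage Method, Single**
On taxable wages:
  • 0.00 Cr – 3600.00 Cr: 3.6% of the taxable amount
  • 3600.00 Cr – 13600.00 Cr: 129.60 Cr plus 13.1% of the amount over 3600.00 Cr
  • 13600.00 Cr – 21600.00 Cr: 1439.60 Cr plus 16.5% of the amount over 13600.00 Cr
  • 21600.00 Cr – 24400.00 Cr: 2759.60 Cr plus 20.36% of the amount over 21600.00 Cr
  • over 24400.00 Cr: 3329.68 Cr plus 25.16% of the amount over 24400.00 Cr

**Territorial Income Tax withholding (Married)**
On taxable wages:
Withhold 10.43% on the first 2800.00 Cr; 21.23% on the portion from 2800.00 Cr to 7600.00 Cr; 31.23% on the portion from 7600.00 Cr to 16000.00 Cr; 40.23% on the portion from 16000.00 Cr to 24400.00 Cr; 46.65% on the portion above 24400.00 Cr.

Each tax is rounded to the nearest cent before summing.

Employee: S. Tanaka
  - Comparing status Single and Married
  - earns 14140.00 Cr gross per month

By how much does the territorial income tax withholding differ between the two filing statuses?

1824.82 Cr

Territorial Income Tax (Single): taxable = 14140.00 Cr
  1439.60 Cr + 16.5% × (14140.00 Cr − 13600.00 Cr) = 1439.60 Cr + 16.5% × 540.00 Cr = 1528.70 Cr
Territorial Income Tax (Married): taxable = 14140.00 Cr
  1311.08 Cr + 31.23% × (14140.00 Cr − 7600.00 Cr) = 1311.08 Cr + 31.23% × 6540.00 Cr = 3353.52 Cr
Difference: |1528.70 Cr − 3353.52 Cr| = 1824.82 Cr (higher under Married)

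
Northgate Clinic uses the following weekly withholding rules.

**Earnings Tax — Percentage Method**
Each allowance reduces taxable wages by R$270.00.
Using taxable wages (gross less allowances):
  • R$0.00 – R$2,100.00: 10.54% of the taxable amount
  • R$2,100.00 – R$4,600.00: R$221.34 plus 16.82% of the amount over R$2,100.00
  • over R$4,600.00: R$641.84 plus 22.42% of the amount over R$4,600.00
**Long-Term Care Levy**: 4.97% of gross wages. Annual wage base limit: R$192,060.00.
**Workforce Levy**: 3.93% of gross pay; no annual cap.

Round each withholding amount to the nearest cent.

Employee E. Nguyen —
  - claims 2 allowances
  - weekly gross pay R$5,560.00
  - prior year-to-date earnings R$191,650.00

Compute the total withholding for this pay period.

R$974.89

Earnings Tax: taxable = R$5,560.00 − 2×R$270.00 = R$5,020.00
  R$641.84 + 22.42% × (R$5,020.00 − R$4,600.00) = R$641.84 + 22.42% × R$420.00 = R$736.00
Long-Term Care Levy: cap R$192,060.00 − YTD R$191,650.00 = R$410.00 subject; 4.97% × R$410.00 = R$20.38
Workforce Levy: 3.93% × R$5,560.00 = R$218.51
Total: R$736.00 + R$20.38 + R$218.51 = R$974.89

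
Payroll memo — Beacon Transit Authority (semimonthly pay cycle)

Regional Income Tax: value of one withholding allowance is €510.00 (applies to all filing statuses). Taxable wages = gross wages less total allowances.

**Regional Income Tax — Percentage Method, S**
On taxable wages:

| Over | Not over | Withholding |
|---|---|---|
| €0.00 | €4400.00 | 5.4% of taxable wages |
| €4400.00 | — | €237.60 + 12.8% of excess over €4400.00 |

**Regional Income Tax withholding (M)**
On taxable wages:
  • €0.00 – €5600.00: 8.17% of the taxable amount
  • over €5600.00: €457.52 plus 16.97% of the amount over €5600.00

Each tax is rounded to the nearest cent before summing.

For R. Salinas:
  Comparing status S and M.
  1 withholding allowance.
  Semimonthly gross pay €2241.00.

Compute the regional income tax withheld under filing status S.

Regional Income Tax (S): taxable = €2241.00 − 1×€510.00 = €1731.00
  5.4% × €1731.00 = €93.47

€93.47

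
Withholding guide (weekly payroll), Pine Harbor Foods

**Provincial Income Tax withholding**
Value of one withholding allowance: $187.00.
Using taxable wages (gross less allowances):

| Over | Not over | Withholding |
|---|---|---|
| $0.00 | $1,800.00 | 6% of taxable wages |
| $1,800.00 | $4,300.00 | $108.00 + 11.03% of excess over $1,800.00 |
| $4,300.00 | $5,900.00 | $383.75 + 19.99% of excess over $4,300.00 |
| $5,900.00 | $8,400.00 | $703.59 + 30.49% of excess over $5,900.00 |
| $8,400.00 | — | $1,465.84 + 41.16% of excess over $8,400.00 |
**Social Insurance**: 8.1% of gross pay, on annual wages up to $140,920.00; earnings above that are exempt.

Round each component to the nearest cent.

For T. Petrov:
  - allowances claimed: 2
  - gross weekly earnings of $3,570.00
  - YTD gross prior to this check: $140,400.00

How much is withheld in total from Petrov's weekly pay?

$304.10

Provincial Income Tax: taxable = $3,570.00 − 2×$187.00 = $3,196.00
  $108.00 + 11.03% × ($3,196.00 − $1,800.00) = $108.00 + 11.03% × $1,396.00 = $261.98
Social Insurance: cap $140,920.00 − YTD $140,400.00 = $520.00 subject; 8.1% × $520.00 = $42.12
Total: $261.98 + $42.12 = $304.10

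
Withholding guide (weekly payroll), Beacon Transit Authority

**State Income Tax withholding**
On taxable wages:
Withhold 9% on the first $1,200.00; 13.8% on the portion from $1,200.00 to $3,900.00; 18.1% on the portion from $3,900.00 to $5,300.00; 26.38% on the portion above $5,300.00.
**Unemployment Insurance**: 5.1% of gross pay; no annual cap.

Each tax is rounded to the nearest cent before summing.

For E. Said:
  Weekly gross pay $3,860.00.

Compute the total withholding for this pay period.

State Income Tax: taxable = $3,860.00
  $108.00 + 13.8% × ($3,860.00 − $1,200.00) = $108.00 + 13.8% × $2,660.00 = $475.08
Unemployment Insurance: 5.1% × $3,860.00 = $196.86
Total: $475.08 + $196.86 = $671.94

$671.94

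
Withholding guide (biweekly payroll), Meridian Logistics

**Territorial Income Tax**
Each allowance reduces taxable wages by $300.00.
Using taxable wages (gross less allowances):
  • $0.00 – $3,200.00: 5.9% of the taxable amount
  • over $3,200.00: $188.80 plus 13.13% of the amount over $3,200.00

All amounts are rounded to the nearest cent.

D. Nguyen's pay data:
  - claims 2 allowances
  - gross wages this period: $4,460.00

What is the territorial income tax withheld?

$275.46

Territorial Income Tax: taxable = $4,460.00 − 2×$300.00 = $3,860.00
  $188.80 + 13.13% × ($3,860.00 − $3,200.00) = $188.80 + 13.13% × $660.00 = $275.46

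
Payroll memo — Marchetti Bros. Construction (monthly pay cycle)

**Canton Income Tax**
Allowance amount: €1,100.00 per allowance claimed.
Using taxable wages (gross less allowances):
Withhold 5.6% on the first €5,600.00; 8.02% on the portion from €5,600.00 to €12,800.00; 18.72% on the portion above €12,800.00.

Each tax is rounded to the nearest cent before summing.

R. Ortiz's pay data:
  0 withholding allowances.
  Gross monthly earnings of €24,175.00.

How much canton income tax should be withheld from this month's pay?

Canton Income Tax: taxable = €24,175.00
  €891.04 + 18.72% × (€24,175.00 − €12,800.00) = €891.04 + 18.72% × €11,375.00 = €3,020.44

€3,020.44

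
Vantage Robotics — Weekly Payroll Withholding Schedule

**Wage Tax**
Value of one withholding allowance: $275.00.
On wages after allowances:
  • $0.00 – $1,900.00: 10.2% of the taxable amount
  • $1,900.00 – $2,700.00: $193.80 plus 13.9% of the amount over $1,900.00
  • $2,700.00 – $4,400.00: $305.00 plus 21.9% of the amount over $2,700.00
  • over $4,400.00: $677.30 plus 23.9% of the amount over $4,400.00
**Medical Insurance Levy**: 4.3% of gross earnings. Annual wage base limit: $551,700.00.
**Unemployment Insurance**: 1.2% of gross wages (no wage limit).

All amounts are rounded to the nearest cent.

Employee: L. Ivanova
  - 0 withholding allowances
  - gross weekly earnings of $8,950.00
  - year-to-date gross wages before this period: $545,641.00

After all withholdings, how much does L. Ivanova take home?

Wage Tax: taxable = $8,950.00
  $677.30 + 23.9% × ($8,950.00 − $4,400.00) = $677.30 + 23.9% × $4,550.00 = $1,764.75
Medical Insurance Levy: cap $551,700.00 − YTD $545,641.00 = $6,059.00 subject; 4.3% × $6,059.00 = $260.54
Unemployment Insurance: 1.2% × $8,950.00 = $107.40
Total withheld: $1,764.75 + $260.54 + $107.40 = $2,132.69
Net pay: $8,950.00 − $2,132.69 = $6,817.31

$6,817.31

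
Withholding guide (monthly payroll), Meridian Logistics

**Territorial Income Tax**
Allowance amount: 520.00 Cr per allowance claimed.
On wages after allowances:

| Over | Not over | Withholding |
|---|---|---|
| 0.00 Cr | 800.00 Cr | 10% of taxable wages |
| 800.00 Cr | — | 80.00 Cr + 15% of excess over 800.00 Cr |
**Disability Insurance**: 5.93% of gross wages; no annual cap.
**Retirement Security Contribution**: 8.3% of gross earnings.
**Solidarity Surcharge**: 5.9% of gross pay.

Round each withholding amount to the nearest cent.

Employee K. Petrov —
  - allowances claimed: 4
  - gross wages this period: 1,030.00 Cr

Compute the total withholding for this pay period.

207.34 Cr

Territorial Income Tax: taxable = 1,030.00 Cr − 4×520.00 Cr = -1,050.00 Cr
  Taxable ≤ 0 → 0.00 Cr
Disability Insurance: 5.93% × 1,030.00 Cr = 61.08 Cr
Retirement Security Contribution: 8.3% × 1,030.00 Cr = 85.49 Cr
Solidarity Surcharge: 5.9% × 1,030.00 Cr = 60.77 Cr
Total: 0.00 Cr + 61.08 Cr + 85.49 Cr + 60.77 Cr = 207.34 Cr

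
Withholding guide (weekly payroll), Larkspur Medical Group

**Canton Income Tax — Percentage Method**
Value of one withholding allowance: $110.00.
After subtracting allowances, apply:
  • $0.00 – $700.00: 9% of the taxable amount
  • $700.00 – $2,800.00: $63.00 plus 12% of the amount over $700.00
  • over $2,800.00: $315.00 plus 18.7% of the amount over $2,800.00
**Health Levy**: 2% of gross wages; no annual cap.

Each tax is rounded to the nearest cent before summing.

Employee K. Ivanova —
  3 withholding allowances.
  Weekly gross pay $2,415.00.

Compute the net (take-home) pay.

$2,137.50

Canton Income Tax: taxable = $2,415.00 − 3×$110.00 = $2,085.00
  $63.00 + 12% × ($2,085.00 − $700.00) = $63.00 + 12% × $1,385.00 = $229.20
Health Levy: 2% × $2,415.00 = $48.30
Total withheld: $229.20 + $48.30 = $277.50
Net pay: $2,415.00 − $277.50 = $2,137.50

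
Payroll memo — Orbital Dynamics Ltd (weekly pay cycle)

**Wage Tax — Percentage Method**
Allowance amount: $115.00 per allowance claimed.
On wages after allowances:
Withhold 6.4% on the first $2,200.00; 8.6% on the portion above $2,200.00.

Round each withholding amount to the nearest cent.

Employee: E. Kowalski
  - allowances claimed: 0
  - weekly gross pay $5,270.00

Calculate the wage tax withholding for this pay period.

Wage Tax: taxable = $5,270.00
  $140.80 + 8.6% × ($5,270.00 − $2,200.00) = $140.80 + 8.6% × $3,070.00 = $404.82

$404.82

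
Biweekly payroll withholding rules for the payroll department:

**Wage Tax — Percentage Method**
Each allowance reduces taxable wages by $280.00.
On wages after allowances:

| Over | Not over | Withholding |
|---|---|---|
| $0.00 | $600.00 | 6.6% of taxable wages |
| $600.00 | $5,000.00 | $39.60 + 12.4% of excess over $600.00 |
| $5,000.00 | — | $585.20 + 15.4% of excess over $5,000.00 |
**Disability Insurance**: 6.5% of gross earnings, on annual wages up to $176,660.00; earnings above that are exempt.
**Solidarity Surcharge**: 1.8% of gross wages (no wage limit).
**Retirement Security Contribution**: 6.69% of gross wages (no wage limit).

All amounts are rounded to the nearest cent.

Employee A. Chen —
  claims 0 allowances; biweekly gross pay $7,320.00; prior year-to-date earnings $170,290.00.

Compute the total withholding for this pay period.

$1,978.00

Wage Tax: taxable = $7,320.00
  $585.20 + 15.4% × ($7,320.00 − $5,000.00) = $585.20 + 15.4% × $2,320.00 = $942.48
Disability Insurance: cap $176,660.00 − YTD $170,290.00 = $6,370.00 subject; 6.5% × $6,370.00 = $414.05
Solidarity Surcharge: 1.8% × $7,320.00 = $131.76
Retirement Security Contribution: 6.69% × $7,320.00 = $489.71
Total: $942.48 + $414.05 + $131.76 + $489.71 = $1,978.00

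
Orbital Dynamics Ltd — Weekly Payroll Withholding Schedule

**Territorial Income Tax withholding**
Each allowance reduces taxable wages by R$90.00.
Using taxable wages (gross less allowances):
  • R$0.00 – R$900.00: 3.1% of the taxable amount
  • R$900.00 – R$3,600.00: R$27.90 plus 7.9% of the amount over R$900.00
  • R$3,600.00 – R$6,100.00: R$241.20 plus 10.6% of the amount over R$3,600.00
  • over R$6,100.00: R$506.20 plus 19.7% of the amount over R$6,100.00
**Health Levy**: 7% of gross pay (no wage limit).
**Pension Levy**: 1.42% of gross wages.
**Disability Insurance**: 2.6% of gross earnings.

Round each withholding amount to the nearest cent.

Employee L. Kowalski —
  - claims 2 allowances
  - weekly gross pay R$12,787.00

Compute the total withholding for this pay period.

Territorial Income Tax: taxable = R$12,787.00 − 2×R$90.00 = R$12,607.00
  R$506.20 + 19.7% × (R$12,607.00 − R$6,100.00) = R$506.20 + 19.7% × R$6,507.00 = R$1,788.08
Health Levy: 7% × R$12,787.00 = R$895.09
Pension Levy: 1.42% × R$12,787.00 = R$181.58
Disability Insurance: 2.6% × R$12,787.00 = R$332.46
Total: R$1,788.08 + R$895.09 + R$181.58 + R$332.46 = R$3,197.21

R$3,197.21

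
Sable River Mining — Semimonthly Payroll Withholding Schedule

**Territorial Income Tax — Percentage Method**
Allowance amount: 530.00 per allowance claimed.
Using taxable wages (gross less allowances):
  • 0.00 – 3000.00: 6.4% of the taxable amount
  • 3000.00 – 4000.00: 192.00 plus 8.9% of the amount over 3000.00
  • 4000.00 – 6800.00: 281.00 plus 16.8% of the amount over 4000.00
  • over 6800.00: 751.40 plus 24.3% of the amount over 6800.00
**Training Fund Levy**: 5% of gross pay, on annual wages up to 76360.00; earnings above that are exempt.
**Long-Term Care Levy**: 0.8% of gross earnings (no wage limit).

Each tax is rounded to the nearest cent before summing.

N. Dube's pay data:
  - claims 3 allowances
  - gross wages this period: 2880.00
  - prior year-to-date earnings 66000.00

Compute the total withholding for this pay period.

Territorial Income Tax: taxable = 2880.00 − 3×530.00 = 1290.00
  6.4% × 1290.00 = 82.56
Training Fund Levy: 5% × 2880.00 = 144.00
Long-Term Care Levy: 0.8% × 2880.00 = 23.04
Total: 82.56 + 144.00 + 23.04 = 249.60

249.60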